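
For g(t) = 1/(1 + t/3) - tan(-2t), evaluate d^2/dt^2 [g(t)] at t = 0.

2/9

Combine the two series term by term.
From the series, [t^2] g = 1/9; multiply by 2! = 2 to get 2/9.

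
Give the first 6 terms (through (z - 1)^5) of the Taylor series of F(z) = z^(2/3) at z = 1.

F(1) = 1
F′(1) = 2/3
F′′(1) = -2/9
F′′′(1) = 8/27
F^(4)(1) = -56/81
F^(5)(1) = 560/243
Dividing each by k! gives the coefficients c_0, ..., c_5.

14*(z - 1)^5/729 - 7*(z - 1)^4/243 + 4*(z - 1)^3/81 - (z - 1)^2/9 + 2*(z - 1)/3 + 1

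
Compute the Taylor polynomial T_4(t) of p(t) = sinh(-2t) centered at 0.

-4*t^3/3 - 2*t

[t^0] = 0;  [t^1] = -2;  [t^2] = 0;  [t^3] = -4/3;  [t^4] = 0.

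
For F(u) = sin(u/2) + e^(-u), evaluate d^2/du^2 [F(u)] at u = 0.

Add the two expansions coefficient-wise.
The coefficient of u^2 in the expansion is 1/2, so F′′(0) = 2! * (1/2) = 1.

1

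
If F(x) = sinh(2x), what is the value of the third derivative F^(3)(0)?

8

From the series, [x^3] F = 4/3; multiply by 3! = 6 to get 8.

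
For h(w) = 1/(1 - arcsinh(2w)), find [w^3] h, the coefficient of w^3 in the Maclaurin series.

20/3

Compose series: expand the inner function first, then feed it into the outer expansion.
h(0) = 1
h′(0) = 2
h′′(0) = 8
h′′′(0) = 40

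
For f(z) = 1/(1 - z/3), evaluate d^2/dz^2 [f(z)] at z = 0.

The coefficient of z^2 in the expansion is 1/9, so f′′(0) = 2! * (1/9) = 2/9.

2/9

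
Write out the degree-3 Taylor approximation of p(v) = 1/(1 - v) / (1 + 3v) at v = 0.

-20*v^3 + 7*v^2 - 2*v + 1

Expand each factor separately, then convolve coefficients.
p(0) = 1
p′(0) = -2
p′′(0) = 14
p′′′(0) = -120
Then c_k = p^(k)(0)/k! gives each Taylor coefficient.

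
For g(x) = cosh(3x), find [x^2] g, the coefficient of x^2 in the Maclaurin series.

Apply the Taylor formula c_k = f^(k)(a)/k!.

9/2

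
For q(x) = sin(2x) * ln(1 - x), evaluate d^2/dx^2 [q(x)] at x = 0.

-4

Multiply the two series term by term and collect like powers.
The coefficient of x^2 in the expansion is -2, so q′′(0) = 2! * (-2) = -4.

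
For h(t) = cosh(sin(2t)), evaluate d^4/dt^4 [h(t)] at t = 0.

-48

Substitute the inner expansion into the outer series and collect powers.
From the series, [t^4] h = -2; multiply by 4! = 24 to get -48.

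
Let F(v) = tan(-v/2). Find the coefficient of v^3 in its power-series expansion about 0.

-1/24

F(0) = 0
F′(0) = -1/2
F′′(0) = 0
F′′′(0) = -1/4
So c_3 = F′′′(0)/3! = -1/24.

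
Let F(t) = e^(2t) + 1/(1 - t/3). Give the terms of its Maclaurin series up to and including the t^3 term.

37*t^3/27 + 19*t^2/9 + 7*t/3 + 2

Expand each term separately and add.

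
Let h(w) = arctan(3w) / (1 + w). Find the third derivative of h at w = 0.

Take the Cauchy product of the two expansions.
From the series, [w^3] h = -6; multiply by 3! = 6 to get -36.

-36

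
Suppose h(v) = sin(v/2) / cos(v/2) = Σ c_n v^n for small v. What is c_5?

1/240

Divide the numerator series by the denominator series (power-series long division).
h(0) = 0
h′(0) = 1/2
h′′(0) = 0
h′′′(0) = 1/4
h^(4)(0) = 0
h^(5)(0) = 1/2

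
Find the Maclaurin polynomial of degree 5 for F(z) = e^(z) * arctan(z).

Take the Cauchy product of the two expansions.

3*z^5/40 - z^4/6 + z^3/6 + z^2 + z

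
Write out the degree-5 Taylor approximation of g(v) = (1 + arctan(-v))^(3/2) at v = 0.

Compose series: expand the inner function first, then feed it into the outer expansion.
g(0) = 1
g′(0) = -3/2
g′′(0) = 3/4
g′′′(0) = 27/8
g^(4)(0) = -87/16
g^(5)(0) = -1347/32

-449*v^5/1280 - 29*v^4/128 + 9*v^3/16 + 3*v^2/8 - 3*v/2 + 1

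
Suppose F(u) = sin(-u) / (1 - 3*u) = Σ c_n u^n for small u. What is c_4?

-53/2

Multiply the numerator's expansion by the denominator's geometric series.
F(0) = 0
F′(0) = -1
F′′(0) = -6
F′′′(0) = -53
F^(4)(0) = -636
Dividing each by k! gives the coefficients c_0, ..., c_4.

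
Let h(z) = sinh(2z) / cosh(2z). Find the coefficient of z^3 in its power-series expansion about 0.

-8/3

Write the quotient as an unknown series and match coefficients against numerator = denominator · series.
h(0) = 0
h′(0) = 2
h′′(0) = 0
h′′′(0) = -16
So c_3 = h′′′(0)/3! = -8/3.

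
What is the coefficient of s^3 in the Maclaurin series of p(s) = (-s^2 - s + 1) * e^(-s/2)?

Multiply each power in the prefactor through the base expansion.

17/48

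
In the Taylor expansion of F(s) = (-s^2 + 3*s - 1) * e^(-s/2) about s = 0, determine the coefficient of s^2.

-21/8

Distribute the polynomial across the series and collect like powers.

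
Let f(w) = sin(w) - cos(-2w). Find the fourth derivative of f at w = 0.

Expand each term separately and add.
The coefficient of w^4 in the expansion is -2/3, so f^(4)(0) = 4! * (-2/3) = -16.

-16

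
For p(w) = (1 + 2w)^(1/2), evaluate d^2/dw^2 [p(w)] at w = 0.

The coefficient of w^2 in the expansion is -1/2, so p′′(0) = 2! * (-1/2) = -1.

-1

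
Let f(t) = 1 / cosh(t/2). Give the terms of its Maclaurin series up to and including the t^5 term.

Divide the numerator series by the denominator series (power-series long division).
[t^0] = 1;  [t^1] = 0;  [t^2] = -1/8;  [t^3] = 0;  [t^4] = 5/384;  [t^5] = 0.

5*t^4/384 - t^2/8 + 1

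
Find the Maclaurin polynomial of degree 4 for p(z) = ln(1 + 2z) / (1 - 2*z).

Expand 1/(denominator) as a geometric series and multiply by the numerator's series.
p(0) = 0
p′(0) = 2
p′′(0) = 4
p′′′(0) = 40
p^(4)(0) = 224
The Taylor polynomial is Σ p^(k)(0)/k! · z^k.

28*z^4/3 + 20*z^3/3 + 2*z^2 + 2*z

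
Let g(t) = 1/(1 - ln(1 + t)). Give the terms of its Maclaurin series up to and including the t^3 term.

t^3/3 + t^2/2 + t + 1

Compose series: expand the inner function first, then feed it into the outer expansion.
[t^0] = 1;  [t^1] = 1;  [t^2] = 1/2;  [t^3] = 1/3.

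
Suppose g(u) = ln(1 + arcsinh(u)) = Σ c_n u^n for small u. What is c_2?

-1/2

Substitute the inner expansion into the outer series and collect powers.
[u^0] = 0;  [u^1] = 1;  [u^2] = -1/2.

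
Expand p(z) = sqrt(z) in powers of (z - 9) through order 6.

Use the known series and substitute for the argument.

-7*(z - 9)^6/60466176 + 7*(z - 9)^5/5038848 - 5*(z - 9)^4/279936 + (z - 9)^3/3888 - (z - 9)^2/216 + (z - 9)/6 + 3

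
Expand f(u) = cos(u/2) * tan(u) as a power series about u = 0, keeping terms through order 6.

181*u^5/1920 + 5*u^3/24 + u

Write out both Maclaurin series and multiply, keeping only the needed powers.
f(0) = 0
f′(0) = 1
f′′(0) = 0
f′′′(0) = 5/4
f^(4)(0) = 0
f^(5)(0) = 181/16
f^(6)(0) = 0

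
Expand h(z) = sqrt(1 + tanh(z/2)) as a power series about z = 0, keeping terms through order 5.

121*z^5/122880 + 17*z^4/6144 - 5*z^3/384 - z^2/32 + z/4 + 1

Substitute the inner expansion into the outer series and collect powers.
[z^0] = 1;  [z^1] = 1/4;  [z^2] = -1/32;  [z^3] = -5/384;  [z^4] = 17/6144;  [z^5] = 121/122880.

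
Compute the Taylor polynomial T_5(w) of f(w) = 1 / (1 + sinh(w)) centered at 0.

Expand as Σ (-1)^k u^k with u equal to the inner function's series.
[w^0] = 1;  [w^1] = -1;  [w^2] = 1;  [w^3] = -7/6;  [w^4] = 4/3;  [w^5] = -181/120.

-181*w^5/120 + 4*w^4/3 - 7*w^3/6 + w^2 - w + 1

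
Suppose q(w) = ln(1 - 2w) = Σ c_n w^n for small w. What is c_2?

-2

Apply the Taylor formula c_k = f^(k)(a)/k!.
q(0) = 0
q′(0) = -2
q′′(0) = -4
Dividing each by k! gives the coefficients c_0, ..., c_2.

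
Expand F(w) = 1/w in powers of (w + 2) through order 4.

-(w + 2)^4/32 - (w + 2)^3/16 - (w + 2)^2/8 - (w + 2)/4 - 1/2

Compute the successive derivatives at the expansion point and divide by k!.
F(-2) = -1/2
F′(-2) = -1/4
F′′(-2) = -1/4
F′′′(-2) = -3/8
F^(4)(-2) = -3/4
Then c_k = F^(k)(-2)/k! gives each Taylor coefficient.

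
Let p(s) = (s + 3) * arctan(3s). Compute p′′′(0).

-162

Distribute the polynomial across the series and collect like powers.
The coefficient of s^3 in the expansion is -27, so p′′′(0) = 3! * (-27) = -162.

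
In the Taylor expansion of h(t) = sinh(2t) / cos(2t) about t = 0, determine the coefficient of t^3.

16/3

Divide the numerator series by the denominator series (power-series long division).
h(0) = 0
h′(0) = 2
h′′(0) = 0
h′′′(0) = 32
Then c_k = h^(k)(0)/k! gives each Taylor coefficient.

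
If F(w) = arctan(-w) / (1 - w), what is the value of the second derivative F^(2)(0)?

-2

Take the Cauchy product of the two expansions.
From the series, [w^2] F = -1; multiply by 2! = 2 to get -2.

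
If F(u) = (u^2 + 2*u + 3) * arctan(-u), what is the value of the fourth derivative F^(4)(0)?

Multiply each power in the prefactor through the base expansion.
The coefficient of u^4 in the expansion is 2/3, so F^(4)(0) = 4! * (2/3) = 16.

16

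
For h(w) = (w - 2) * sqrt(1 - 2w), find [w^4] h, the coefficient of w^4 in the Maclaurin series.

3/4

Distribute the polynomial across the series and collect like powers.
h(0) = -2
h′(0) = 3
h′′(0) = 0
h′′′(0) = 3
h^(4)(0) = 18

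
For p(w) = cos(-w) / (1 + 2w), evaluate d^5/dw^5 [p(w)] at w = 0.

-3370

Take the Cauchy product of the two expansions.
The coefficient of w^5 in the expansion is -337/12, so p^(5)(0) = 5! * (-337/12) = -3370.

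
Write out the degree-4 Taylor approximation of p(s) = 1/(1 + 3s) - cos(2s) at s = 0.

Combine the two series term by term.

241*s^4/3 - 27*s^3 + 11*s^2 - 3*s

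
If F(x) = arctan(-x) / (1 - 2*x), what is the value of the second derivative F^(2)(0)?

-4

Multiply the numerator's expansion by the denominator's geometric series.
From the series, [x^2] F = -2; multiply by 2! = 2 to get -4.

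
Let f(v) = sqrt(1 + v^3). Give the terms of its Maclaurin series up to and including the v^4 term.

f(0) = 1
f′(0) = 0
f′′(0) = 0
f′′′(0) = 3
f^(4)(0) = 0
The Taylor polynomial is Σ f^(k)(0)/k! · v^k.

v^3/2 + 1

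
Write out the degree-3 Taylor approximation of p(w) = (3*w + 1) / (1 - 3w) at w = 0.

54*w^3 + 18*w^2 + 6*w + 1

Distribute the polynomial across the series and collect like powers.
[w^0] = 1;  [w^1] = 6;  [w^2] = 18;  [w^3] = 54.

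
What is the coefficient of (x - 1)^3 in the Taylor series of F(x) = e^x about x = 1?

Apply the Taylor formula c_k = f^(k)(a)/k!.
F(1) = e
F′(1) = e
F′′(1) = e
F′′′(1) = e

e/6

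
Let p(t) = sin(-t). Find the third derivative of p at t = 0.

1

From the series, [t^3] p = 1/6; multiply by 3! = 6 to get 1.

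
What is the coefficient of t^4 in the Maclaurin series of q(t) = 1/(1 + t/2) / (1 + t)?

Write out both Maclaurin series and multiply, keeping only the needed powers.

31/16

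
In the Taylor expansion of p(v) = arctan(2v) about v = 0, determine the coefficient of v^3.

-8/3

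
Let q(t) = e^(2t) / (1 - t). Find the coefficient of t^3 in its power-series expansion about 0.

19/3

Use 1/(1 - r) = Σ r^k on the denominator, then take the Cauchy product.
q(0) = 1
q′(0) = 3
q′′(0) = 10
q′′′(0) = 38
So c_3 = q′′′(0)/3! = 19/3.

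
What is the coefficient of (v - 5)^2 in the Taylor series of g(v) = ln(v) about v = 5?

Use the known series and substitute for the argument.
g(5) = ln(5)
g′(5) = 1/5
g′′(5) = -1/25
So c_2 = g′′(5)/2! = -1/50.

-1/50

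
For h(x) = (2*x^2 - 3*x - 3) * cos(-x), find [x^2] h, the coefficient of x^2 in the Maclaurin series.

7/2

Multiply each power in the prefactor through the base expansion.
h(0) = -3
h′(0) = -3
h′′(0) = 7
Dividing each by k! gives the coefficients c_0, ..., c_2.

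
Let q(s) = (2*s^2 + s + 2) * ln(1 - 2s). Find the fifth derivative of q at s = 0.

Multiply each power in the prefactor through the base expansion.
The coefficient of s^5 in the expansion is -332/15, so q^(5)(0) = 5! * (-332/15) = -2656.

-2656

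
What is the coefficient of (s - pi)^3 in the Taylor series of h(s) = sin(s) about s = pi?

1/6

h(pi) = 0
h′(pi) = -1
h′′(pi) = 0
h′′′(pi) = 1
So c_3 = h′′′(pi)/3! = 1/6.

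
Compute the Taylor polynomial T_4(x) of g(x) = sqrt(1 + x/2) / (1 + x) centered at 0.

Take the Cauchy product of the two expansions.
[x^0] = 1;  [x^1] = -3/4;  [x^2] = 23/32;  [x^3] = -91/128;  [x^4] = 1451/2048.

1451*x^4/2048 - 91*x^3/128 + 23*x^2/32 - 3*x/4 + 1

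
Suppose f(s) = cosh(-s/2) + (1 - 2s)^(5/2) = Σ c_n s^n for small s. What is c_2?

61/8

Add the two expansions coefficient-wise.
f(0) = 2
f′(0) = -5
f′′(0) = 61/4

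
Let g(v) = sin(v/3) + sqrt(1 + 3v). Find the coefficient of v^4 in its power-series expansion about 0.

Combine the two series term by term.

-405/128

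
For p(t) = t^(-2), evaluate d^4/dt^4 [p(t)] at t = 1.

120

Compute the successive derivatives at the expansion point and divide by k!.
From the series, [(t - 1)^4] p = 5; multiply by 4! = 24 to get 120.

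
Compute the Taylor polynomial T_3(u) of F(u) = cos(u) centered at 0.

1 - u^2/2

[u^0] = 1;  [u^1] = 0;  [u^2] = -1/2;  [u^3] = 0.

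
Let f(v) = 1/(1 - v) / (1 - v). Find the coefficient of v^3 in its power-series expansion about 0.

Take the Cauchy product of the two expansions.
[v^0] = 1;  [v^1] = 2;  [v^2] = 3;  [v^3] = 4.

4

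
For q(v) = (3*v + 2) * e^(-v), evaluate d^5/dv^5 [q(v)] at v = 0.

13

Shift and add copies of the series according to the polynomial's terms.
The coefficient of v^5 in the expansion is 13/120, so q^(5)(0) = 5! * (13/120) = 13.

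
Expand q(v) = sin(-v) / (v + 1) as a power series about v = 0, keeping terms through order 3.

-5*v^3/6 + v^2 - v

Multiply the numerator's expansion by the denominator's geometric series.
[v^0] = 0;  [v^1] = -1;  [v^2] = 1;  [v^3] = -5/6.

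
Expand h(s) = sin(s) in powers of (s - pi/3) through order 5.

h(pi/3) = sqrt(3)/2
h′(pi/3) = 1/2
h′′(pi/3) = -sqrt(3)/2
h′′′(pi/3) = -1/2
h^(4)(pi/3) = sqrt(3)/2
h^(5)(pi/3) = 1/2

(s - pi/3)^5/240 + sqrt(3)*(s - pi/3)^4/48 - (s - pi/3)^3/12 - sqrt(3)*(s - pi/3)^2/4 + (s - pi/3)/2 + sqrt(3)/2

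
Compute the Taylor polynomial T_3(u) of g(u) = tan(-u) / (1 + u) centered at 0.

-4*u^3/3 + u^2 - u

Expand each factor separately, then convolve coefficients.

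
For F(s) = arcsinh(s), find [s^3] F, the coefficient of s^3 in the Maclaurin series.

Differentiate repeatedly and evaluate at the center.
F(0) = 0
F′(0) = 1
F′′(0) = 0
F′′′(0) = -1
Then c_k = F^(k)(0)/k! gives each Taylor coefficient.

-1/6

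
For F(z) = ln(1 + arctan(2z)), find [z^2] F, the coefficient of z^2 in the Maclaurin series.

-2

Let u equal the inner series; expand the outer function in u and truncate.
[z^0] = 0;  [z^1] = 2;  [z^2] = -2.
So c_2 = F′′(0)/2! = -2.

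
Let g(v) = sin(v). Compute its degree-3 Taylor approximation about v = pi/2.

1 - (v - pi/2)^2/2

g(pi/2) = 1
g′(pi/2) = 0
g′′(pi/2) = -1
g′′′(pi/2) = 0
The Taylor polynomial is Σ g^(k)(pi/2)/k! · (v - pi/2)^k.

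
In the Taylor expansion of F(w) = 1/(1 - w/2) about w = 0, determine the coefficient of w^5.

1/32

Compute the successive derivatives at the expansion point and divide by k!.
[w^0] = 1;  [w^1] = 1/2;  [w^2] = 1/4;  [w^3] = 1/8;  [w^4] = 1/16;  [w^5] = 1/32.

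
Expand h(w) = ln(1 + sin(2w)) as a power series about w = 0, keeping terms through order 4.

Let u equal the inner series; expand the outer function in u and truncate.
[w^0] = 0;  [w^1] = 2;  [w^2] = -2;  [w^3] = 4/3;  [w^4] = -4/3.

-4*w^4/3 + 4*w^3/3 - 2*w^2 + 2*w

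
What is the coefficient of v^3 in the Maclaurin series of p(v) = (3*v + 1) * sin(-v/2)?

Shift and add copies of the series according to the polynomial's terms.
p(0) = 0
p′(0) = -1/2
p′′(0) = -3
p′′′(0) = 1/8
So c_3 = p′′′(0)/3! = 1/48.

1/48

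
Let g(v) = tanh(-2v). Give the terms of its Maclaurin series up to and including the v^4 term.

8*v^3/3 - 2*v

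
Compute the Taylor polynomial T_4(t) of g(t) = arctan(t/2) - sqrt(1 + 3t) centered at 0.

Expand each term separately and add.
[t^0] = -1;  [t^1] = -1;  [t^2] = 9/8;  [t^3] = -83/48;  [t^4] = 405/128.

405*t^4/128 - 83*t^3/48 + 9*t^2/8 - t - 1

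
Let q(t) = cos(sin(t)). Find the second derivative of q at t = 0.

-1

Compose series: expand the inner function first, then feed it into the outer expansion.
From the series, [t^2] q = -1/2; multiply by 2! = 2 to get -1.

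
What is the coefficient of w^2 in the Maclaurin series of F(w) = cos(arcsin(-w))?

-1/2

Substitute the inner expansion into the outer series and collect powers.
So c_2 = F′′(0)/2! = -1/2.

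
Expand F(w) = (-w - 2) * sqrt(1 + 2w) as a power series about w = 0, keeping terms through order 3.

Shift and add copies of the series according to the polynomial's terms.
F(0) = -2
F′(0) = -3
F′′(0) = 0
F′′′(0) = -3
Then c_k = F^(k)(0)/k! gives each Taylor coefficient.

-w^3/2 - 3*w - 2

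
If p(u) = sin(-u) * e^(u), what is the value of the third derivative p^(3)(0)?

Expand each factor separately, then convolve coefficients.
From the series, [u^3] p = -1/3; multiply by 3! = 6 to get -2.

-2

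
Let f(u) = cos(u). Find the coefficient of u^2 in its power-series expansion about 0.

-1/2

f(0) = 1
f′(0) = 0
f′′(0) = -1
So c_2 = f′′(0)/2! = -1/2.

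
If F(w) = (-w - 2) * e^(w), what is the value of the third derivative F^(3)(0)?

Multiply each power in the prefactor through the base expansion.
From the series, [w^3] F = -5/6; multiply by 3! = 6 to get -5.

-5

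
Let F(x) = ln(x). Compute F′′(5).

-1/25

Compute the successive derivatives at the expansion point and divide by k!.
From the series, [(x - 5)^2] F = -1/50; multiply by 2! = 2 to get -1/25.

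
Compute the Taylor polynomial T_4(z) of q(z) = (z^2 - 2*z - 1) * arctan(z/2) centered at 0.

z^4/12 + 13*z^3/24 - z^2 - z/2

Shift and add copies of the series according to the polynomial's terms.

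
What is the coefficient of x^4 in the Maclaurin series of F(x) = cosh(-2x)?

2/3

Use the known series and substitute for the argument.
F(0) = 1
F′(0) = 0
F′′(0) = 4
F′′′(0) = 0
F^(4)(0) = 16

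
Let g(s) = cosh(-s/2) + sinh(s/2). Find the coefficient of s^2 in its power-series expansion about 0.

Add the two expansions coefficient-wise.
g(0) = 1
g′(0) = 1/2
g′′(0) = 1/4
So c_2 = g′′(0)/2! = 1/8.

1/8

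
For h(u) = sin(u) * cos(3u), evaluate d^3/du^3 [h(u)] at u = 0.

Multiply the two series term by term and collect like powers.
From the series, [u^3] h = -14/3; multiply by 3! = 6 to get -28.

-28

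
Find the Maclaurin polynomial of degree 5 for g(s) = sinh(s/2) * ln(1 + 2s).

-49*s^5/24 + 11*s^4/8 - s^3 + s^2

Expand each factor separately, then convolve coefficients.
g(0) = 0
g′(0) = 0
g′′(0) = 2
g′′′(0) = -6
g^(4)(0) = 33
g^(5)(0) = -245
The Taylor polynomial is Σ g^(k)(0)/k! · s^k.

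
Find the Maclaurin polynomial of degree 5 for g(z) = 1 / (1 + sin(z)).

-61*z^5/120 + 2*z^4/3 - 5*z^3/6 + z^2 - z + 1

Expand as Σ (-1)^k u^k with u equal to the inner function's series.
[z^0] = 1;  [z^1] = -1;  [z^2] = 1;  [z^3] = -5/6;  [z^4] = 2/3;  [z^5] = -61/120.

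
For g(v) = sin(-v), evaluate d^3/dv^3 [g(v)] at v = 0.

1

Compute the successive derivatives at the expansion point and divide by k!.
The coefficient of v^3 in the expansion is 1/6, so g′′′(0) = 3! * (1/6) = 1.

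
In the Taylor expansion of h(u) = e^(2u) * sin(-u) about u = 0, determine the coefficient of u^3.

Take the Cauchy product of the two expansions.
h(0) = 0
h′(0) = -1
h′′(0) = -4
h′′′(0) = -11
So c_3 = h′′′(0)/3! = -11/6.

-11/6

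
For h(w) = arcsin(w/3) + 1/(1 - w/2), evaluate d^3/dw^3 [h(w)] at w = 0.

Combine the two series term by term.
The coefficient of w^3 in the expansion is 85/648, so h′′′(0) = 3! * (85/648) = 85/108.

85/108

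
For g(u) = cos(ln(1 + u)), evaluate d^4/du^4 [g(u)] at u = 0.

-10

Substitute the inner expansion into the outer series and collect powers.
The coefficient of u^4 in the expansion is -5/12, so g^(4)(0) = 4! * (-5/12) = -10.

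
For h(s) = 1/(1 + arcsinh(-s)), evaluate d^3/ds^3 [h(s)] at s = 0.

Plug the Maclaurin series of the inner function into that of the outer and collect terms.
From the series, [s^3] h = 5/6; multiply by 3! = 6 to get 5.

5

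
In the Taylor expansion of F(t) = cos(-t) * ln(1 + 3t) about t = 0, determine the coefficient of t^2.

Expand each factor separately, then convolve coefficients.
F(0) = 0
F′(0) = 3
F′′(0) = -9
So c_2 = F′′(0)/2! = -9/2.

-9/2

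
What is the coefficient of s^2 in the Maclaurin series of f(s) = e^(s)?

1/2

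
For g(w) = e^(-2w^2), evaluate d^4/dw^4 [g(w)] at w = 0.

From the series, [w^4] g = 2; multiply by 4! = 24 to get 48.

48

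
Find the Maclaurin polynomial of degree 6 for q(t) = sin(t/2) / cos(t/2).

Divide the numerator series by the denominator series (power-series long division).
[t^0] = 0;  [t^1] = 1/2;  [t^2] = 0;  [t^3] = 1/24;  [t^4] = 0;  [t^5] = 1/240;  [t^6] = 0.

t^5/240 + t^3/24 + t/2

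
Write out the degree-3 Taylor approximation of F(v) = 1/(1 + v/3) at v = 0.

[v^0] = 1;  [v^1] = -1/3;  [v^2] = 1/9;  [v^3] = -1/27.

-v^3/27 + v^2/9 - v/3 + 1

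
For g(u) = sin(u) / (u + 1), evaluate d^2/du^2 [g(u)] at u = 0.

-2

Multiply the numerator's expansion by the denominator's geometric series.
The coefficient of u^2 in the expansion is -1, so g′′(0) = 2! * (-1) = -2.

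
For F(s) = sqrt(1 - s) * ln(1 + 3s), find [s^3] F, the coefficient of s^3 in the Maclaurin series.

87/8

Take the Cauchy product of the two expansions.
F(0) = 0
F′(0) = 3
F′′(0) = -12
F′′′(0) = 261/4
Then c_k = F^(k)(0)/k! gives each Taylor coefficient.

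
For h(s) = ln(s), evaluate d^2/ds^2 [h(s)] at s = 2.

-1/4

From the series, [(s - 2)^2] h = -1/8; multiply by 2! = 2 to get -1/4.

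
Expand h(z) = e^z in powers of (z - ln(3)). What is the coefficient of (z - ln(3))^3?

1/2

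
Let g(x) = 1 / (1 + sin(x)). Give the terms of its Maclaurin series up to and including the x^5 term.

-61*x^5/120 + 2*x^4/3 - 5*x^3/6 + x^2 - x + 1

Use the geometric series for the reciprocal, then substitute.
[x^0] = 1;  [x^1] = -1;  [x^2] = 1;  [x^3] = -5/6;  [x^4] = 2/3;  [x^5] = -61/120.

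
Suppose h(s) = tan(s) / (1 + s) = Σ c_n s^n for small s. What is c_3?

4/3

Expand each factor separately, then convolve coefficients.
h(0) = 0
h′(0) = 1
h′′(0) = -2
h′′′(0) = 8
So c_3 = h′′′(0)/3! = 4/3.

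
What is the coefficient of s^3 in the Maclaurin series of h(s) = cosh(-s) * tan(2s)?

11/3

Take the Cauchy product of the two expansions.
h(0) = 0
h′(0) = 2
h′′(0) = 0
h′′′(0) = 22
So c_3 = h′′′(0)/3! = 11/3.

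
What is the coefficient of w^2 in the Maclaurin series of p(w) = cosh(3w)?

9/2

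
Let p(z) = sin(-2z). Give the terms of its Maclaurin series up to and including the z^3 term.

4*z^3/3 - 2*z

[z^0] = 0;  [z^1] = -2;  [z^2] = 0;  [z^3] = 4/3.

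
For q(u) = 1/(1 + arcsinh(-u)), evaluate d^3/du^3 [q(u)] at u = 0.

5

Plug the Maclaurin series of the inner function into that of the outer and collect terms.
From the series, [u^3] q = 5/6; multiply by 3! = 6 to get 5.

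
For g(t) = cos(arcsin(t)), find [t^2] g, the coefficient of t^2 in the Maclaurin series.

Plug the Maclaurin series of the inner function into that of the outer and collect terms.
g(0) = 1
g′(0) = 0
g′′(0) = -1

-1/2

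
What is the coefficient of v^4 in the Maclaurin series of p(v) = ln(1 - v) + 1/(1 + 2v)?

63/4

Combine the two series term by term.
p(0) = 1
p′(0) = -3
p′′(0) = 7
p′′′(0) = -50
p^(4)(0) = 378
So c_4 = p^(4)(0)/4! = 63/4.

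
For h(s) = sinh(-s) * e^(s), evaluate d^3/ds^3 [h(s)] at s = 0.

-4

Take the Cauchy product of the two expansions.
From the series, [s^3] h = -2/3; multiply by 3! = 6 to get -4.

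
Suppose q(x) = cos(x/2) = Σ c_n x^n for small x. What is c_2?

-1/8

[x^0] = 1;  [x^1] = 0;  [x^2] = -1/8.
So c_2 = q′′(0)/2! = -1/8.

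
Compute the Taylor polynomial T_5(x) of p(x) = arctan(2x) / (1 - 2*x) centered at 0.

Expand 1/(denominator) as a geometric series and multiply by the numerator's series.
p(0) = 0
p′(0) = 2
p′′(0) = 8
p′′′(0) = 32
p^(4)(0) = 256
p^(5)(0) = 3328
Then c_k = p^(k)(0)/k! gives each Taylor coefficient.

416*x^5/15 + 32*x^4/3 + 16*x^3/3 + 4*x^2 + 2*x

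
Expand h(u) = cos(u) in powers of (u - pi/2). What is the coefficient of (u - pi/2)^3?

1/6

Compute the successive derivatives at the expansion point and divide by k!.
h(pi/2) = 0
h′(pi/2) = -1
h′′(pi/2) = 0
h′′′(pi/2) = 1
The Taylor polynomial is Σ h^(k)(pi/2)/k! · (u - pi/2)^k.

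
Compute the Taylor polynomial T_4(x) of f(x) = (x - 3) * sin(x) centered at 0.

Shift and add copies of the series according to the polynomial's terms.
f(0) = 0
f′(0) = -3
f′′(0) = 2
f′′′(0) = 3
f^(4)(0) = -4

-x^4/6 + x^3/2 + x^2 - 3*x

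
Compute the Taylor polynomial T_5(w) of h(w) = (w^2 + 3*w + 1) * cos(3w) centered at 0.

Shift and add copies of the series according to the polynomial's terms.
[w^0] = 1;  [w^1] = 3;  [w^2] = -7/2;  [w^3] = -27/2;  [w^4] = -9/8;  [w^5] = 81/8.

81*w^5/8 - 9*w^4/8 - 27*w^3/2 - 7*w^2/2 + 3*w + 1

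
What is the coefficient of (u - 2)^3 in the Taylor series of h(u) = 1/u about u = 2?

h(2) = 1/2
h′(2) = -1/4
h′′(2) = 1/4
h′′′(2) = -3/8
So c_3 = h′′′(2)/3! = -1/16.

-1/16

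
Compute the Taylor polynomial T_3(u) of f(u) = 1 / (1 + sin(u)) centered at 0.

-5*u^3/6 + u^2 - u + 1

Write 1/(1+u) = 1 - u + u^2 - u^3 + ... and substitute the series for u.
f(0) = 1
f′(0) = -1
f′′(0) = 2
f′′′(0) = -5
Dividing each by k! gives the coefficients c_0, ..., c_3.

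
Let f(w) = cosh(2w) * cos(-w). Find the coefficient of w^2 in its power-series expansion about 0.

3/2

Write out both Maclaurin series and multiply, keeping only the needed powers.
f(0) = 1
f′(0) = 0
f′′(0) = 3
So c_2 = f′′(0)/2! = 3/2.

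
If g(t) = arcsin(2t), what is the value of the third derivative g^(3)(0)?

8

Differentiate repeatedly and evaluate at the center.
The coefficient of t^3 in the expansion is 4/3, so g′′′(0) = 3! * (4/3) = 8.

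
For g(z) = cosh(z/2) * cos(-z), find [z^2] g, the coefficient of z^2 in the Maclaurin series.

Expand each factor separately, then convolve coefficients.
[z^0] = 1;  [z^1] = 0;  [z^2] = -3/8.
So c_2 = g′′(0)/2! = -3/8.

-3/8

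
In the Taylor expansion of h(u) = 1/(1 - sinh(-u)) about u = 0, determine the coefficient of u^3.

Compose series: expand the inner function first, then feed it into the outer expansion.

-7/6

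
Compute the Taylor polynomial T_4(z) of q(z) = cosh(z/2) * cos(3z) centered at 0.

Write out both Maclaurin series and multiply, keeping only the needed powers.
q(0) = 1
q′(0) = 0
q′′(0) = -35/4
q′′′(0) = 0
q^(4)(0) = 1081/16

1081*z^4/384 - 35*z^2/8 + 1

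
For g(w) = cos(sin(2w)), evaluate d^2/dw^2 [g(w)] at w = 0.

-4

Substitute the inner expansion into the outer series and collect powers.
The coefficient of w^2 in the expansion is -2, so g′′(0) = 2! * (-2) = -4.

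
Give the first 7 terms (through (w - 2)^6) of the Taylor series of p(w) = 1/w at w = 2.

(w - 2)^6/128 - (w - 2)^5/64 + (w - 2)^4/32 - (w - 2)^3/16 + (w - 2)^2/8 - (w - 2)/4 + 1/2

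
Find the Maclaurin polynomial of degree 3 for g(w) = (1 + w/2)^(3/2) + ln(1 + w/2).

Add the two expansions coefficient-wise.
g(0) = 1
g′(0) = 5/4
g′′(0) = -1/16
g′′′(0) = 13/64
Then c_k = g^(k)(0)/k! gives each Taylor coefficient.

13*w^3/384 - w^2/32 + 5*w/4 + 1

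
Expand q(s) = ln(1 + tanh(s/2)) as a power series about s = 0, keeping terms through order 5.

Let u equal the inner series; expand the outer function in u and truncate.
[s^0] = 0;  [s^1] = 1/2;  [s^2] = -1/8;  [s^3] = 0;  [s^4] = 1/192;  [s^5] = 0.

s^4/192 - s^2/8 + s/2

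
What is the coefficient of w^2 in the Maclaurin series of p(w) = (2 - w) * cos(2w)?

Shift and add copies of the series according to the polynomial's terms.
p(0) = 2
p′(0) = -1
p′′(0) = -8
So c_2 = p′′(0)/2! = -4.

-4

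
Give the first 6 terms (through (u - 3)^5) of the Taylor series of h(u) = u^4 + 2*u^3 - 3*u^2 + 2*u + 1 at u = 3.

h(3) = 115
h′(3) = 146
h′′(3) = 138
h′′′(3) = 84
h^(4)(3) = 24
h^(5)(3) = 0
The Taylor polynomial is Σ h^(k)(3)/k! · (u - 3)^k.

(u - 3)^4 + 14*(u - 3)^3 + 69*(u - 3)^2 + 146*(u - 3) + 115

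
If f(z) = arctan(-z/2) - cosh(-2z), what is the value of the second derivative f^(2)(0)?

-4

Combine the two series term by term.
The coefficient of z^2 in the expansion is -2, so f′′(0) = 2! * (-2) = -4.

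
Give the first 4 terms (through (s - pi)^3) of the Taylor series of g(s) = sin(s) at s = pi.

(s - pi)^3/6 - (s - pi)

Compute the successive derivatives at the expansion point and divide by k!.
[(s - pi)^0] = 0;  [(s - pi)^1] = -1;  [(s - pi)^2] = 0;  [(s - pi)^3] = 1/6.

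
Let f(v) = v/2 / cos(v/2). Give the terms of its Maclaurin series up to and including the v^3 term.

v^3/16 + v/2

Divide the numerator series by the denominator series (power-series long division).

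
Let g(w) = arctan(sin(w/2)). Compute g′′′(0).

-3/8

Substitute the inner expansion into the outer series and collect powers.
From the series, [w^3] g = -1/16; multiply by 3! = 6 to get -3/8.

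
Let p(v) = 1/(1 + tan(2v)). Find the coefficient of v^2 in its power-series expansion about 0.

4

Compose series: expand the inner function first, then feed it into the outer expansion.
p(0) = 1
p′(0) = -2
p′′(0) = 8
So c_2 = p′′(0)/2! = 4.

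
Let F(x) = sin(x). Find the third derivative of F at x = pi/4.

Compute the successive derivatives at the expansion point and divide by k!.
The coefficient of (x - pi/4)^3 in the expansion is -sqrt(2)/12, so F′′′(pi/4) = 3! * (-sqrt(2)/12) = -sqrt(2)/2.

-sqrt(2)/2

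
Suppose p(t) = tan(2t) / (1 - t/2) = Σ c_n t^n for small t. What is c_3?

19/6

Write out both Maclaurin series and multiply, keeping only the needed powers.
So c_3 = p′′′(0)/3! = 19/6.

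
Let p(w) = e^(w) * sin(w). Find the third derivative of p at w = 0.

2

Multiply the two series term by term and collect like powers.
From the series, [w^3] p = 1/3; multiply by 3! = 6 to get 2.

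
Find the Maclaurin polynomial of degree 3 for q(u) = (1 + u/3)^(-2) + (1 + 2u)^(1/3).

Combine the two series term by term.
[u^0] = 2;  [u^1] = 0;  [u^2] = -1/9;  [u^3] = 28/81.

28*u^3/81 - u^2/9 + 2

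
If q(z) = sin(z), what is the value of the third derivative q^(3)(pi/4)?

From the series, [(z - pi/4)^3] q = -sqrt(2)/12; multiply by 3! = 6 to get -sqrt(2)/2.

-sqrt(2)/2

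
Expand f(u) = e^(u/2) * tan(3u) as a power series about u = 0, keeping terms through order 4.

73*u^4/16 + 75*u^3/8 + 3*u^2/2 + 3*u

Write out both Maclaurin series and multiply, keeping only the needed powers.
f(0) = 0
f′(0) = 3
f′′(0) = 3
f′′′(0) = 225/4
f^(4)(0) = 219/2
Dividing each by k! gives the coefficients c_0, ..., c_4.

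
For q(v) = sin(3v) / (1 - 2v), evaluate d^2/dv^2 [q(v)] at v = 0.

Multiply the two series term by term and collect like powers.
The coefficient of v^2 in the expansion is 6, so q′′(0) = 2! * (6) = 12.

12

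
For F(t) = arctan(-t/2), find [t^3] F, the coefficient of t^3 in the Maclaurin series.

[t^0] = 0;  [t^1] = -1/2;  [t^2] = 0;  [t^3] = 1/24.

1/24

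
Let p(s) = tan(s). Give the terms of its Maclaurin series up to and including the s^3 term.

p(0) = 0
p′(0) = 1
p′′(0) = 0
p′′′(0) = 2

s^3/3 + s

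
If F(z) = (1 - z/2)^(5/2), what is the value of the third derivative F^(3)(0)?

Differentiate repeatedly and evaluate at the center.
The coefficient of z^3 in the expansion is -5/128, so F′′′(0) = 3! * (-5/128) = -15/64.

-15/64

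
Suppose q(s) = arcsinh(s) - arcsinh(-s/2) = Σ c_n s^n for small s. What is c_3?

Combine the two series term by term.

-3/16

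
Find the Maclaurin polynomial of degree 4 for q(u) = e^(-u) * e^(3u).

2*u^4/3 + 4*u^3/3 + 2*u^2 + 2*u + 1

Take the Cauchy product of the two expansions.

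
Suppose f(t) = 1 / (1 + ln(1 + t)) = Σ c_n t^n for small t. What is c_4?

11/3

Expand as Σ (-1)^k u^k with u equal to the inner function's series.
f(0) = 1
f′(0) = -1
f′′(0) = 3
f′′′(0) = -14
f^(4)(0) = 88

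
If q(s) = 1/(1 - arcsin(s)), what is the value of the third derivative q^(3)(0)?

7

Let u equal the inner series; expand the outer function in u and truncate.
From the series, [s^3] q = 7/6; multiply by 3! = 6 to get 7.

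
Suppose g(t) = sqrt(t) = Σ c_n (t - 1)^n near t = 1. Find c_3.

Differentiate repeatedly and evaluate at the center.
g(1) = 1
g′(1) = 1/2
g′′(1) = -1/4
g′′′(1) = 3/8
The Taylor polynomial is Σ g^(k)(1)/k! · (t - 1)^k.

1/16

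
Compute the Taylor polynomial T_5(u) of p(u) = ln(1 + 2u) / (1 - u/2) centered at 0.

Write out both Maclaurin series and multiply, keeping only the needed powers.
p(0) = 0
p′(0) = 2
p′′(0) = -2
p′′′(0) = 13
p^(4)(0) = -70
p^(5)(0) = 593
The Taylor polynomial is Σ p^(k)(0)/k! · u^k.

593*u^5/120 - 35*u^4/12 + 13*u^3/6 - u^2 + 2*u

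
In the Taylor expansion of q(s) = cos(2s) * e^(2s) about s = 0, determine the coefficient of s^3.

Take the Cauchy product of the two expansions.
[s^0] = 1;  [s^1] = 2;  [s^2] = 0;  [s^3] = -8/3.
So c_3 = q′′′(0)/3! = -8/3.

-8/3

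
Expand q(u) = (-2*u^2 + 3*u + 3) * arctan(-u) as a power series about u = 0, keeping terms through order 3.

Shift and add copies of the series according to the polynomial's terms.
[u^0] = 0;  [u^1] = -3;  [u^2] = -3;  [u^3] = 3.

3*u^3 - 3*u^2 - 3*u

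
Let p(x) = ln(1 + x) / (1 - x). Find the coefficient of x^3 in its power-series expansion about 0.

Expand 1/(denominator) as a geometric series and multiply by the numerator's series.
p(0) = 0
p′(0) = 1
p′′(0) = 1
p′′′(0) = 5
So c_3 = p′′′(0)/3! = 5/6.

5/6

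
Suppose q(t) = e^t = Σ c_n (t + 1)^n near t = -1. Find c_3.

Apply the Taylor formula c_k = f^(k)(a)/k!.
[(t + 1)^0] = e^(-1);  [(t + 1)^1] = e^(-1);  [(t + 1)^2] = e^(-1)/2;  [(t + 1)^3] = e^(-1)/6.

e^(-1)/6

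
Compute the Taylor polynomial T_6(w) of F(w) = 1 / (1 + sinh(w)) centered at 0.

Write 1/(1+u) = 1 - u + u^2 - u^3 + ... and substitute the series for u.
F(0) = 1
F′(0) = -1
F′′(0) = 2
F′′′(0) = -7
F^(4)(0) = 32
F^(5)(0) = -181
F^(6)(0) = 1232

77*w^6/45 - 181*w^5/120 + 4*w^4/3 - 7*w^3/6 + w^2 - w + 1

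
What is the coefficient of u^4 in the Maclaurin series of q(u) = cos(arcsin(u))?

-1/8

Let u equal the inner series; expand the outer function in u and truncate.
So c_4 = q^(4)(0)/4! = -1/8.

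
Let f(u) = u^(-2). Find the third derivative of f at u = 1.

The coefficient of (u - 1)^3 in the expansion is -4, so f′′′(1) = 3! * (-4) = -24.

-24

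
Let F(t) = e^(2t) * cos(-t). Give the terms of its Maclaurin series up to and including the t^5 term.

-19*t^5/60 - 7*t^4/24 + t^3/3 + 3*t^2/2 + 2*t + 1

Multiply the two series term by term and collect like powers.
F(0) = 1
F′(0) = 2
F′′(0) = 3
F′′′(0) = 2
F^(4)(0) = -7
F^(5)(0) = -38
Dividing each by k! gives the coefficients c_0, ..., c_5.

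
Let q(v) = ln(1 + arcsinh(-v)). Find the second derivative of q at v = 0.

Let u equal the inner series; expand the outer function in u and truncate.
From the series, [v^2] q = -1/2; multiply by 2! = 2 to get -1.

-1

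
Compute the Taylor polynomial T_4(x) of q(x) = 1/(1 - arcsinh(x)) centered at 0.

2*x^4/3 + 5*x^3/6 + x^2 + x + 1

Let u equal the inner series; expand the outer function in u and truncate.
q(0) = 1
q′(0) = 1
q′′(0) = 2
q′′′(0) = 5
q^(4)(0) = 16
Then c_k = q^(k)(0)/k! gives each Taylor coefficient.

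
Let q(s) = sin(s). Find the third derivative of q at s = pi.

The coefficient of (s - pi)^3 in the expansion is 1/6, so q′′′(pi) = 3! * (1/6) = 1.

1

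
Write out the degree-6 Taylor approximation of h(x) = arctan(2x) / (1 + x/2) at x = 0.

Expand each factor separately, then convolve coefficients.
[x^0] = 0;  [x^1] = 2;  [x^2] = -1;  [x^3] = -13/6;  [x^4] = 13/12;  [x^5] = 703/120;  [x^6] = -703/240.

-703*x^6/240 + 703*x^5/120 + 13*x^4/12 - 13*x^3/6 - x^2 + 2*x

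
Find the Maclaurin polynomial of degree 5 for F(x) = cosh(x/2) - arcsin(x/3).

-x^5/3240 + x^4/384 - x^3/162 + x^2/8 - x/3 + 1

Add the two expansions coefficient-wise.
[x^0] = 1;  [x^1] = -1/3;  [x^2] = 1/8;  [x^3] = -1/162;  [x^4] = 1/384;  [x^5] = -1/3240.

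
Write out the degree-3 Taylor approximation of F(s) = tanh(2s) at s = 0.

-8*s^3/3 + 2*s

F(0) = 0
F′(0) = 2
F′′(0) = 0
F′′′(0) = -16
Then c_k = F^(k)(0)/k! gives each Taylor coefficient.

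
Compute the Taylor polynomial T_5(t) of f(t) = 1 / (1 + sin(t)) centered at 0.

Expand as Σ (-1)^k u^k with u equal to the inner function's series.
f(0) = 1
f′(0) = -1
f′′(0) = 2
f′′′(0) = -5
f^(4)(0) = 16
f^(5)(0) = -61
The Taylor polynomial is Σ f^(k)(0)/k! · t^k.

-61*t^5/120 + 2*t^4/3 - 5*t^3/6 + t^2 - t + 1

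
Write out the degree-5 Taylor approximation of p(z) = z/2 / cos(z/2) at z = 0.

Divide the numerator series by the denominator series (power-series long division).
p(0) = 0
p′(0) = 1/2
p′′(0) = 0
p′′′(0) = 3/8
p^(4)(0) = 0
p^(5)(0) = 25/32

5*z^5/768 + z^3/16 + z/2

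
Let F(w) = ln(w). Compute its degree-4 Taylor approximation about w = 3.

F(3) = ln(3)
F′(3) = 1/3
F′′(3) = -1/9
F′′′(3) = 2/27
F^(4)(3) = -2/27
The Taylor polynomial is Σ F^(k)(3)/k! · (w - 3)^k.

-(w - 3)^4/324 + (w - 3)^3/81 - (w - 3)^2/18 + (w - 3)/3 + ln(3)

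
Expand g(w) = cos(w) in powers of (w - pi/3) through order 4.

(w - pi/3)^4/48 + sqrt(3)*(w - pi/3)^3/12 - (w - pi/3)^2/4 - sqrt(3)*(w - pi/3)/2 + 1/2

Differentiate repeatedly and evaluate at the center.
[(w - pi/3)^0] = 1/2;  [(w - pi/3)^1] = -sqrt(3)/2;  [(w - pi/3)^2] = -1/4;  [(w - pi/3)^3] = sqrt(3)/12;  [(w - pi/3)^4] = 1/48.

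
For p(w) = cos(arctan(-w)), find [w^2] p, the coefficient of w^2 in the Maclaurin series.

-1/2

Compose series: expand the inner function first, then feed it into the outer expansion.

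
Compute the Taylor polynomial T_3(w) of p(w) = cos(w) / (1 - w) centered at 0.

Multiply the numerator's expansion by the denominator's geometric series.

w^3/2 + w^2/2 + w + 1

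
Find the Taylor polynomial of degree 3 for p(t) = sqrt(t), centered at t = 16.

(t - 16)^3/16384 - (t - 16)^2/512 + (t - 16)/8 + 4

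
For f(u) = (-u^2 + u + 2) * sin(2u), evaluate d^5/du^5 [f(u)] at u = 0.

224

Distribute the polynomial across the series and collect like powers.
The coefficient of u^5 in the expansion is 28/15, so f^(5)(0) = 5! * (28/15) = 224.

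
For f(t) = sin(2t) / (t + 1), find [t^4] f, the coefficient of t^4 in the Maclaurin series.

Use 1/(1 - r) = Σ r^k on the denominator, then take the Cauchy product.
f(0) = 0
f′(0) = 2
f′′(0) = -4
f′′′(0) = 4
f^(4)(0) = -16
So c_4 = f^(4)(0)/4! = -2/3.

-2/3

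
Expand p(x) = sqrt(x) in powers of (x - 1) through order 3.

(x - 1)^3/16 - (x - 1)^2/8 + (x - 1)/2 + 1

[(x - 1)^0] = 1;  [(x - 1)^1] = 1/2;  [(x - 1)^2] = -1/8;  [(x - 1)^3] = 1/16.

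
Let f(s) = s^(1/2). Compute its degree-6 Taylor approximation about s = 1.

-21*(s - 1)^6/1024 + 7*(s - 1)^5/256 - 5*(s - 1)^4/128 + (s - 1)^3/16 - (s - 1)^2/8 + (s - 1)/2 + 1

f(1) = 1
f′(1) = 1/2
f′′(1) = -1/4
f′′′(1) = 3/8
f^(4)(1) = -15/16
f^(5)(1) = 105/32
f^(6)(1) = -945/64
Then c_k = f^(k)(1)/k! gives each Taylor coefficient.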